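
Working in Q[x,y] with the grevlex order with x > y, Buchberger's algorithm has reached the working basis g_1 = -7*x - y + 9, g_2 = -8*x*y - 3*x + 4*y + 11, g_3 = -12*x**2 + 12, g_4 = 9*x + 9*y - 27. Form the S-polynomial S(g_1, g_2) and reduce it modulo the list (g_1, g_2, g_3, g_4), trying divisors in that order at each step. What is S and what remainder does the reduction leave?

lcm(LM(g_1), LM(g_2)) = x*y.
S = (lcm/LT(g_1))·g_1 − (lcm/LT(g_2))·g_2 = 1/7*y**2 - 3/8*x - 11/14*y + 11/8.
Reduce S modulo (g_1, g_2, g_3, g_4) in that order:
  leading term y**2: no divisor's leading term divides it; move 1/7*y**2 to the remainder.
  leading term x: subtract (3/56)·g_1 from -3/8*x - 11/14*y + 11/8 → -41/56*y + 25/28
  leading term y: no divisor's leading term divides it; move -41/56*y to the remainder.
  leading term 1: no divisor's leading term divides it; move 25/28 to the remainder.
The remainder 1/7*y**2 - 41/56*y + 25/28 is nonzero, so it would be added as the next basis element.
This is the inner loop of Buchberger's algorithm — each nonzero remainder becomes a new basis element.

S(g_1, g_2) = 1/7*y**2 - 3/8*x - 11/14*y + 11/8; remainder on division = 1/7*y**2 - 41/56*y + 25/28.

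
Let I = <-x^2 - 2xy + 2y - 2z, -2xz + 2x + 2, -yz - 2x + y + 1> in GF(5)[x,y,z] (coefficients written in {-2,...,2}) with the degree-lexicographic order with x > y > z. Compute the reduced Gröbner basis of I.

G = {x^2 + 2x - 2y, xy - x + z, xz - x - 1, y^2 - 2x - y + z - 2, yz + 2x - y - 1, z^2 + y - z - 1}

f_1 = -x^2 - 2xy + 2y - 2z, LT = x^2.
f_2 = -2xz + 2x + 2, LT = xz.
f_3 = -yz - 2x + y + 1, LT = yz.

S(f_1,f_2): lcm = x^2z. S = 2xyz + x^2 - 2yz + 2z^2 + x.
  leading term xyz: subtract (-y)·f_2 from 2xyz + x^2 - 2yz + 2z^2 + x → x^2 + 2xy - 2yz + 2z^2 + x + 2y
  leading term x^2: subtract (-1)·f_1 from x^2 + 2xy - 2yz + 2z^2 + x + 2y → -2yz + 2z^2 + x - y - 2z
  leading term yz: subtract (2)·f_3 from -2yz + 2z^2 + x - y - 2z → 2z^2 + 2y - 2z - 2
  leading term z^2: no divisor's leading term divides it; move 2z^2 to the remainder.
  leading term y: no divisor's leading term divides it; move 2y to the remainder.
  leading term z: no divisor's leading term divides it; move -2z to the remainder.
  leading term 1: no divisor's leading term divides it; move -2 to the remainder.
  remainder 2z^2 + 2y - 2z - 2 ≠ 0; add g_4 = 2z^2 + 2y - 2z - 2 to the basis.

S(f_1,f_3): leading monomials are coprime, so the S-polynomial reduces to 0 (Buchberger's first criterion).
S(f_2,f_3): lcm = xyz. S = -2x^2 + x - y.
  leading term x^2: subtract (2)·f_1 from -2x^2 + x - y → -xy + x - z
  leading term xy: no divisor's leading term divides it; move -xy to the remainder.
  leading term x: no divisor's leading term divides it; move x to the remainder.
  leading term z: no divisor's leading term divides it; move -z to the remainder.
  remainder -xy + x - z ≠ 0; add g_5 = -xy + x - z to the basis.

S(f_1,g_4): leading monomials are coprime, so the S-polynomial reduces to 0 (Buchberger's first criterion).
S(f_2,g_4): lcm = xz^2. S = -xy + x - z.
  leading term xy: subtract (1)·g_5 from -xy + x - z → 0
  remainder 0.

S(f_3,g_4): lcm = yz^2. S = 2xz - y^2 + y - z.
  leading term xz: subtract (-1)·f_2 from 2xz - y^2 + y - z → -y^2 + 2x + y - z + 2
  leading term y^2: no divisor's leading term divides it; move -y^2 to the remainder.
  leading term x: no divisor's leading term divides it; move 2x to the remainder.
  leading term y: no divisor's leading term divides it; move y to the remainder.
  leading term z: no divisor's leading term divides it; move -z to the remainder.
  leading term 1: no divisor's leading term divides it; move 2 to the remainder.
  remainder -y^2 + 2x + y - z + 2 ≠ 0; add g_6 = -y^2 + 2x + y - z + 2 to the basis.

S(f_1,g_5): lcm = x^2y. S = 2xy^2 + x^2 - xz - 2y^2 + 2yz.
  leading term xy^2: subtract (-2y)·g_5 from 2xy^2 + x^2 - xz - 2y^2 + 2yz → x^2 + 2xy - xz - 2y^2
  leading term x^2: subtract (-1)·f_1 from x^2 + 2xy - xz - 2y^2 → -xz - 2y^2 + 2y - 2z
  leading term xz: subtract (-2)·f_2 from -xz - 2y^2 + 2y - 2z → -2y^2 - x + 2y - 2z - 1
  leading term y^2: subtract (2)·g_6 from -2y^2 - x + 2y - 2z - 1 → 0
  remainder 0.

S(f_2,g_5): lcm = xyz. S = -xy + xz - z^2 - y.
  leading term xy: subtract (1)·g_5 from -xy + xz - z^2 - y → xz - z^2 - x - y + z
  leading term xz: subtract (2)·f_2 from xz - z^2 - x - y + z → -z^2 - y + z + 1
  leading term z^2: subtract (2)·g_4 from -z^2 - y + z + 1 → 0
  remainder 0.

S(f_3,g_5): lcm = xyz. S = 2x^2 - xy + xz - z^2 - x.
  leading term x^2: subtract (-2)·f_1 from 2x^2 - xy + xz - z^2 - x → xz - z^2 - x - y + z
  leading term xz: subtract (2)·f_2 from xz - z^2 - x - y + z → -z^2 - y + z + 1
  leading term z^2: subtract (2)·g_4 from -z^2 - y + z + 1 → 0
  remainder 0.

S(g_4,g_5): leading monomials are coprime, so the S-polynomial reduces to 0 (Buchberger's first criterion).
S(f_1,g_6): leading monomials are coprime, so the S-polynomial reduces to 0 (Buchberger's first criterion).
S(f_2,g_6): leading monomials are coprime, so the S-polynomial reduces to 0 (Buchberger's first criterion).
S(f_3,g_6): lcm = y^2z. S = 2xy + 2xz - y^2 + yz - z^2 - y + 2z.
  leading term xy: subtract (-2)·g_5 from 2xy + 2xz - y^2 + yz - z^2 - y + 2z → 2xz - y^2 + yz - z^2 + 2x - y
  leading term xz: subtract (-1)·f_2 from 2xz - y^2 + yz - z^2 + 2x - y → -y^2 + yz - z^2 - x - y + 2
  leading term y^2: subtract (1)·g_6 from -y^2 + yz - z^2 - x - y + 2 → yz - z^2 + 2x - 2y + z
  leading term yz: subtract (-1)·f_3 from yz - z^2 + 2x - 2y + z → -z^2 - y + z + 1
  leading term z^2: subtract (2)·g_4 from -z^2 - y + z + 1 → 0
  remainder 0.

S(g_4,g_6): leading monomials are coprime, so the S-polynomial reduces to 0 (Buchberger's first criterion).
S(g_5,g_6): lcm = xy^2. S = 2x^2 - xz + yz + 2x.
  leading term x^2: subtract (-2)·f_1 from 2x^2 - xz + yz + 2x → xy - xz + yz + 2x - y + z
  leading term xy: subtract (-1)·g_5 from xy - xz + yz + 2x - y + z → -xz + yz - 2x - y
  leading term xz: subtract (-2)·f_2 from -xz + yz - 2x - y → yz + 2x - y - 1
  leading term yz: subtract (-1)·f_3 from yz + 2x - y - 1 → 0
  remainder 0.

Every S-polynomial of the final basis reduces to 0, so we have a Gröbner basis.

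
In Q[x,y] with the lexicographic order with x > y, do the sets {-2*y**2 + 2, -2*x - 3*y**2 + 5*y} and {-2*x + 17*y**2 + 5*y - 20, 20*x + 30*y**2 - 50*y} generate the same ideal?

Yes, the ideals are equal.

Two ideals are equal iff their reduced Gröbner bases coincide (the reduced basis is unique for a fixed ordering).
Buchberger on the first generating set:
f_1 = -2*y**2 + 2, LT = y**2.
f_2 = -2*x - 3*y**2 + 5*y, LT = x.

The S-polynomials (S(f_1,f_2)) all reduce to 0 modulo the current basis, so we have a Gröbner basis.
Inter-reduce: drop elements whose leading term is divisible by another's, tail-reduce, and make monic.
Reduced Gröbner basis: {x - 5/2*y + 3/2, y**2 - 1}.

Buchberger on the second generating set:
h_1 = -2*x + 17*y**2 + 5*y - 20, LT = x.
h_2 = 20*x + 30*y**2 - 50*y, LT = x.

S(h_1,h_2): lcm = x. S = -10*y**2 + 10.
  leading term y**2: no divisor's leading term divides it; move -10*y**2 to the remainder.
  leading term 1: no divisor's leading term divides it; move 10 to the remainder.
  remainder -10*y**2 + 10 ≠ 0; add k_3 = -10*y**2 + 10 to the basis.

The other S-polynomials (S(h_1,k_3), S(h_2,k_3)) all reduce to 0 modulo the current basis, so we have a Gröbner basis.
Inter-reduce: drop elements whose leading term is divisible by another's, tail-reduce, and make monic.
Reduced Gröbner basis: {x - 5/2*y + 3/2, y**2 - 1}.

The two bases agree; hence the ideals are identical.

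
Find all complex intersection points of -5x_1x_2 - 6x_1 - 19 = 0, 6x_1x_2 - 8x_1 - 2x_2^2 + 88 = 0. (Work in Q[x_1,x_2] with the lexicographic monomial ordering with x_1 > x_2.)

Compute a lex Gröbner basis by Buchberger's algorithm.
f_1 = -5x_1x_2 - 6x_1 - 19, LT = x_1x_2.
f_2 = 6x_1x_2 - 8x_1 - 2x_2^2 + 88, LT = x_1x_2.

S(f_1,f_2): lcm = x_1x_2. S = 38/15x_1 + 1/3x_2^2 - 163/15.
  leading term x_1: no divisor's leading term divides it; move 38/15x_1 to the remainder.
  leading term x_2^2: no divisor's leading term divides it; move 1/3x_2^2 to the remainder.
  leading term 1: no divisor's leading term divides it; move -163/15 to the remainder.
  remainder 38/15x_1 + 1/3x_2^2 - 163/15 ≠ 0; add h_3 = 38/15x_1 + 1/3x_2^2 - 163/15 to the basis.

S(f_1,h_3): lcm = x_1x_2. S = 6/5x_1 - 5/38x_2^3 + 163/38x_2 + 19/5.
  leading term x_1: subtract (9/19)·h_3 from 6/5x_1 - 5/38x_2^3 + 163/38x_2 + 19/5 → -5/38x_2^3 - 3/19x_2^2 + 163/38x_2 + 170/19
  leading term x_2^3: no divisor's leading term divides it; move -5/38x_2^3 to the remainder.
  leading term x_2^2: no divisor's leading term divides it; move -3/19x_2^2 to the remainder.
  leading term x_2: no divisor's leading term divides it; move 163/38x_2 to the remainder.
  leading term 1: no divisor's leading term divides it; move 170/19 to the remainder.
  remainder -5/38x_2^3 - 3/19x_2^2 + 163/38x_2 + 170/19 ≠ 0; add h_4 = -5/38x_2^3 - 3/19x_2^2 + 163/38x_2 + 170/19 to the basis.

The other S-polynomials (S(f_2,h_3), S(f_1,h_4), S(f_2,h_4), S(h_3,h_4)) all reduce to 0 modulo the current basis, so we have a Gröbner basis.
Inter-reduce: drop elements whose leading term is divisible by another's, tail-reduce, and make monic.
Reduced Gröbner basis: {x_1 + 5/38x_2^2 - 163/38, x_2^3 + 6/5x_2^2 - 163/5x_2 - 68}.

The lex basis is triangular: the last element involves only x_2. Solving x_2^3 + 6/5x_2^2 - 163/5x_2 - 68 = 0 gives x_2 ∈ {-5, 19/10 - sqrt(1721)/10, 19/10 + sqrt(1721)/10}; substituting each value into the earlier elements determines the remaining variables.
  x_2 = -5: the earlier basis element becomes x_1 - 1 = 0, giving x_1 = 1 — point (1, -5).
  x_2 = 19/10 - sqrt(1721)/10: the earlier basis element becomes x_1 - sqrt(1721)/20 - 31/20 = 0, giving x_1 = 31/20 + sqrt(1721)/20 — point (31/20 + sqrt(1721)/20, 19/10 - sqrt(1721)/10).
  x_2 = 19/10 + sqrt(1721)/10: the earlier basis element becomes x_1 - 31/20 + sqrt(1721)/20 = 0, giving x_1 = 31/20 - sqrt(1721)/20 — point (31/20 - sqrt(1721)/20, 19/10 + sqrt(1721)/10).

{(1, -5), (31/20 + sqrt(1721)/20, 19/10 - sqrt(1721)/10), (31/20 - sqrt(1721)/20, 19/10 + sqrt(1721)/10)}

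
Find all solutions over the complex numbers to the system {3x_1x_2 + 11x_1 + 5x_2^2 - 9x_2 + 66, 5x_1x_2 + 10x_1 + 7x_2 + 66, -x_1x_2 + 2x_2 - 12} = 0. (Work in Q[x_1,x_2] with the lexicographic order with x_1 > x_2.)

Compute a lex Gröbner basis by Buchberger's algorithm.
f_1 = 3x_1x_2 + 11x_1 + 5x_2^2 - 9x_2 + 66, LT = x_1x_2.
f_2 = 5x_1x_2 + 10x_1 + 7x_2 + 66, LT = x_1x_2.
f_3 = -x_1x_2 + 2x_2 - 12, LT = x_1x_2.

S(f_1,f_2): lcm = x_1x_2. S = 5/3x_1 + 5/3x_2^2 - 22/5x_2 + 44/5.
  leading term x_1: no divisor's leading term divides it; move 5/3x_1 to the remainder.
  leading term x_2^2: no divisor's leading term divides it; move 5/3x_2^2 to the remainder.
  leading term x_2: no divisor's leading term divides it; move -22/5x_2 to the remainder.
  leading term 1: no divisor's leading term divides it; move 44/5 to the remainder.
  remainder 5/3x_1 + 5/3x_2^2 - 22/5x_2 + 44/5 ≠ 0; add h_4 = 5/3x_1 + 5/3x_2^2 - 22/5x_2 + 44/5 to the basis.

S(f_1,f_3): lcm = x_1x_2. S = 11/3x_1 + 5/3x_2^2 - x_2 + 10.
  leading term x_1: subtract (11/5)·h_4 from 11/3x_1 + 5/3x_2^2 - x_2 + 10 → -2x_2^2 + 217/25x_2 - 234/25
  leading term x_2^2: no divisor's leading term divides it; move -2x_2^2 to the remainder.
  leading term x_2: no divisor's leading term divides it; move 217/25x_2 to the remainder.
  leading term 1: no divisor's leading term divides it; move -234/25 to the remainder.
  remainder -2x_2^2 + 217/25x_2 - 234/25 ≠ 0; add h_5 = -2x_2^2 + 217/25x_2 - 234/25 to the basis.

S(f_2,f_3): lcm = x_1x_2. S = 2x_1 + 17/5x_2 + 6/5.
  leading term x_1: subtract (6/5)·h_4 from 2x_1 + 17/5x_2 + 6/5 → -2x_2^2 + 217/25x_2 - 234/25
  leading term x_2^2: subtract (1)·h_5 from -2x_2^2 + 217/25x_2 - 234/25 → 0
  remainder 0.

S(f_1,h_4): lcm = x_1x_2. S = 11/3x_1 - x_2^3 + 323/75x_2^2 - 207/25x_2 + 22.
  leading term x_1: subtract (11/5)·h_4 from 11/3x_1 - x_2^3 + 323/75x_2^2 - 207/25x_2 + 22 → -x_2^3 + 16/25x_2^2 + 7/5x_2 + 66/25
  leading term x_2^3: subtract (1/2x_2)·h_5 from -x_2^3 + 16/25x_2^2 + 7/5x_2 + 66/25 → -37/10x_2^2 + 152/25x_2 + 66/25
  leading term x_2^2: subtract (37/20)·h_5 from -37/10x_2^2 + 152/25x_2 + 66/25 → -4989/500x_2 + 4989/250
  leading term x_2: no divisor's leading term divides it; move -4989/500x_2 to the remainder.
  leading term 1: no divisor's leading term divides it; move 4989/250 to the remainder.
  remainder -4989/500x_2 + 4989/250 ≠ 0; add h_6 = -4989/500x_2 + 4989/250 to the basis.

S(f_2,h_4): lcm = x_1x_2. S = 2x_1 - x_2^3 + 66/25x_2^2 - 97/25x_2 + 66/5.
  leading term x_1: subtract (6/5)·h_4 from 2x_1 - x_2^3 + 66/25x_2^2 - 97/25x_2 + 66/5 → -x_2^3 + 16/25x_2^2 + 7/5x_2 + 66/25
  leading term x_2^3: subtract (1/2x_2)·h_5 from -x_2^3 + 16/25x_2^2 + 7/5x_2 + 66/25 → -37/10x_2^2 + 152/25x_2 + 66/25
  leading term x_2^2: subtract (37/20)·h_5 from -37/10x_2^2 + 152/25x_2 + 66/25 → -4989/500x_2 + 4989/250
  leading term x_2: subtract (1)·h_6 from -4989/500x_2 + 4989/250 → 0
  remainder 0.

S(f_3,h_4): lcm = x_1x_2. S = -x_2^3 + 66/25x_2^2 - 182/25x_2 + 12.
  leading term x_2^3: subtract (1/2x_2)·h_5 from -x_2^3 + 66/25x_2^2 - 182/25x_2 + 12 → -17/10x_2^2 - 13/5x_2 + 12
  leading term x_2^2: subtract (17/20)·h_5 from -17/10x_2^2 - 13/5x_2 + 12 → -4989/500x_2 + 4989/250
  leading term x_2: subtract (1)·h_6 from -4989/500x_2 + 4989/250 → 0
  remainder 0.

S(f_1,h_5): lcm = x_1x_2^2. S = 1201/150x_1x_2 - 117/25x_1 + 5/3x_2^3 - 3x_2^2 + 22x_2.
  leading term x_1x_2: subtract (1201/450)·f_1 from 1201/150x_1x_2 - 117/25x_1 + 5/3x_2^3 - 3x_2^2 + 22x_2 → -15317/450x_1 + 5/3x_2^3 - 1471/90x_2^2 + 2301/50x_2 - 13211/75
  leading term x_1: subtract (-15317/750)·h_4 from -15317/450x_1 + 5/3x_2^3 - 1471/90x_2^2 + 2301/50x_2 - 13211/75 → 5/3x_2^3 + 1327/75x_2^2 - 164399/3750x_2 + 2233/625
  leading term x_2^3: subtract (-5/6x_2)·h_5 from 5/3x_2^3 + 1327/75x_2^2 - 164399/3750x_2 + 2233/625 → 3739/150x_2^2 - 193649/3750x_2 + 2233/625
  leading term x_2^2: subtract (-3739/300)·h_5 from 3739/150x_2^2 - 193649/3750x_2 + 2233/625 → 28271/500x_2 - 28271/250
  leading term x_2: subtract (-17/3)·h_6 from 28271/500x_2 - 28271/250 → 0
  remainder 0.

S(f_2,h_5): lcm = x_1x_2^2. S = 317/50x_1x_2 - 117/25x_1 + 7/5x_2^2 + 66/5x_2.
  leading term x_1x_2: subtract (317/150)·f_1 from 317/50x_1x_2 - 117/25x_1 + 7/5x_2^2 + 66/5x_2 → -4189/150x_1 - 55/6x_2^2 + 1611/50x_2 - 3487/25
  leading term x_1: subtract (-4189/250)·h_4 from -4189/150x_1 - 55/6x_2^2 + 1611/50x_2 - 3487/25 → 469/25x_2^2 - 51883/1250x_2 + 4983/625
  leading term x_2^2: subtract (-469/50)·h_5 from 469/25x_2^2 - 51883/1250x_2 + 4983/625 → 4989/125x_2 - 9978/125
  leading term x_2: subtract (-4)·h_6 from 4989/125x_2 - 9978/125 → 0
  remainder 0.

S(f_3,h_5): lcm = x_1x_2^2. S = 217/50x_1x_2 - 117/25x_1 - 2x_2^2 + 12x_2.
  leading term x_1x_2: subtract (217/150)·f_1 from 217/50x_1x_2 - 117/25x_1 - 2x_2^2 + 12x_2 → -3089/150x_1 - 277/30x_2^2 + 1251/50x_2 - 2387/25
  leading term x_1: subtract (-3089/250)·h_4 from -3089/150x_1 - 277/30x_2^2 + 1251/50x_2 - 2387/25 → 284/25x_2^2 - 36683/1250x_2 + 8283/625
  leading term x_2^2: subtract (-142/25)·h_5 from 284/25x_2^2 - 36683/1250x_2 + 8283/625 → 4989/250x_2 - 4989/125
  leading term x_2: subtract (-2)·h_6 from 4989/250x_2 - 4989/125 → 0
  remainder 0.

S(h_4,h_5): leading monomials are coprime, so the S-polynomial reduces to 0 (Buchberger's first criterion).
S(f_1,h_6): lcm = x_1x_2. S = 17/3x_1 + 5/3x_2^2 - 3x_2 + 22.
  leading term x_1: subtract (17/5)·h_4 from 17/3x_1 + 5/3x_2^2 - 3x_2 + 22 → -4x_2^2 + 299/25x_2 - 198/25
  leading term x_2^2: subtract (2)·h_5 from -4x_2^2 + 299/25x_2 - 198/25 → -27/5x_2 + 54/5
  leading term x_2: subtract (900/1663)·h_6 from -27/5x_2 + 54/5 → 0
  remainder 0.

S(f_2,h_6): lcm = x_1x_2. S = 4x_1 + 7/5x_2 + 66/5.
  leading term x_1: subtract (12/5)·h_4 from 4x_1 + 7/5x_2 + 66/5 → -4x_2^2 + 299/25x_2 - 198/25
  leading term x_2^2: subtract (2)·h_5 from -4x_2^2 + 299/25x_2 - 198/25 → -27/5x_2 + 54/5
  leading term x_2: subtract (900/1663)·h_6 from -27/5x_2 + 54/5 → 0
  remainder 0.

S(f_3,h_6): lcm = x_1x_2. S = 2x_1 - 2x_2 + 12.
  leading term x_1: subtract (6/5)·h_4 from 2x_1 - 2x_2 + 12 → -2x_2^2 + 82/25x_2 + 36/25
  leading term x_2^2: subtract (1)·h_5 from -2x_2^2 + 82/25x_2 + 36/25 → -27/5x_2 + 54/5
  leading term x_2: subtract (900/1663)·h_6 from -27/5x_2 + 54/5 → 0
  remainder 0.

S(h_4,h_6): leading monomials are coprime, so the S-polynomial reduces to 0 (Buchberger's first criterion).
S(h_5,h_6): lcm = x_2^2. S = -117/50x_2 + 117/25.
  leading term x_2: subtract (390/1663)·h_6 from -117/50x_2 + 117/25 → 0
  remainder 0.

Every S-polynomial of the final basis reduces to 0, so we have a Gröbner basis.
Inter-reduce: drop elements whose leading term is divisible by another's, tail-reduce, and make monic.
Reduced Gröbner basis: {x_1 + 4, x_2 - 2}.

From the last basis element, x_2 - 2 = 0, so x_2 takes values in {2}. Each choice, substituted upward through the basis, yields the corresponding point(s) of the solution set.
  x_2 = 2: the earlier basis element becomes x_1 + 4 = 0, giving x_1 = -4 — point (-4, 2).
Substituting each solution back into the original system confirms all equations vanish.

{(-4, 2)}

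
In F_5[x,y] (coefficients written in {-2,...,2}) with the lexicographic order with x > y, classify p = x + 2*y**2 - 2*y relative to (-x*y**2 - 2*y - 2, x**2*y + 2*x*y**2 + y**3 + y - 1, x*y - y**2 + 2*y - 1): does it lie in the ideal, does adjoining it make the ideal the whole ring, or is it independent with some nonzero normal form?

x + 2*y**2 - 2*y lies in I (it reduces to 0).

First compute the reduced Gröbner basis of I by Buchberger's algorithm.
f_1 = -x*y**2 - 2*y - 2, LT = x*y**2.
f_2 = x**2*y + 2*x*y**2 + y**3 + y - 1, LT = x**2*y.
f_3 = x*y - y**2 + 2*y - 1, LT = x*y.

S(f_1,f_2): lcm = x**2*y**2. S = -2*x*y**3 + 2*x*y + 2*x - y**4 - y**2 + y.
  leading term x*y**3: subtract (2*y)·f_1 from -2*x*y**3 + 2*x*y + 2*x - y**4 - y**2 + y → 2*x*y + 2*x - y**4 - 2*y**2
  leading term x*y: subtract (2)·f_3 from 2*x*y + 2*x - y**4 - 2*y**2 → 2*x - y**4 + y + 2
  leading term x: no divisor's leading term divides it; move 2*x to the remainder.
  leading term y**4: no divisor's leading term divides it; move -y**4 to the remainder.
  leading term y: no divisor's leading term divides it; move y to the remainder.
  leading term 1: no divisor's leading term divides it; move 2 to the remainder.
  remainder 2*x - y**4 + y + 2 ≠ 0; add h_4 = 2*x - y**4 + y + 2 to the basis.

S(f_1,f_3): lcm = x*y**2. S = y**3 - 2*y**2 - 2*y + 2.
  leading term y**3: no divisor's leading term divides it; move y**3 to the remainder.
  leading term y**2: no divisor's leading term divides it; move -2*y**2 to the remainder.
  leading term y: no divisor's leading term divides it; move -2*y to the remainder.
  leading term 1: no divisor's leading term divides it; move 2 to the remainder.
  remainder y**3 - 2*y**2 - 2*y + 2 ≠ 0; add h_5 = y**3 - 2*y**2 - 2*y + 2 to the basis.

S(f_2,f_3): lcm = x**2*y. S = -2*x*y**2 - 2*x*y + x + y**3 + y - 1.
  leading term x*y**2: subtract (2)·f_1 from -2*x*y**2 - 2*x*y + x + y**3 + y - 1 → -2*x*y + x + y**3 - 2
  leading term x*y: subtract (-2)·f_3 from -2*x*y + x + y**3 - 2 → x + y**3 - 2*y**2 - y + 1
  leading term x: subtract (-2)·h_4 from x + y**3 - 2*y**2 - y + 1 → -2*y**4 + y**3 - 2*y**2 + y
  leading term y**4: subtract (-2*y)·h_5 from -2*y**4 + y**3 - 2*y**2 + y → 2*y**3 - y**2
  leading term y**3: subtract (2)·h_5 from 2*y**3 - y**2 → -2*y**2 - y + 1
  leading term y**2: no divisor's leading term divides it; move -2*y**2 to the remainder.
  leading term y: no divisor's leading term divides it; move -y to the remainder.
  leading term 1: no divisor's leading term divides it; move 1 to the remainder.
  remainder -2*y**2 - y + 1 ≠ 0; add h_6 = -2*y**2 - y + 1 to the basis.

S(f_1,h_4): lcm = x*y**2. S = -2*y**6 + 2*y**3 - y**2 + 2*y + 2.
  leading term y**6: subtract (-2*y**3)·h_5 from -2*y**6 + 2*y**3 - y**2 + 2*y + 2 → y**5 + y**4 + y**3 - y**2 + 2*y + 2
  leading term y**5: subtract (y**2)·h_5 from y**5 + y**4 + y**3 - y**2 + 2*y + 2 → -2*y**4 - 2*y**3 + 2*y**2 + 2*y + 2
  leading term y**4: subtract (-2*y)·h_5 from -2*y**4 - 2*y**3 + 2*y**2 + 2*y + 2 → -y**3 - 2*y**2 + y + 2
  leading term y**3: subtract (-1)·h_5 from -y**3 - 2*y**2 + y + 2 → y**2 - y - 1
  leading term y**2: subtract (2)·h_6 from y**2 - y - 1 → y + 2
  leading term y: no divisor's leading term divides it; move y to the remainder.
  leading term 1: no divisor's leading term divides it; move 2 to the remainder.
  remainder y + 2 ≠ 0; add h_7 = y + 2 to the basis.

The other S-polynomials (S(f_2,h_4), S(f_3,h_4), S(f_1,h_5), S(f_2,h_5), S(f_3,h_5), S(h_4,h_5), S(f_1,h_6), S(f_2,h_6), S(f_3,h_6), S(h_4,h_6), S(h_5,h_6), S(f_1,h_7), S(f_2,h_7), S(f_3,h_7), S(h_4,h_7), S(h_5,h_7), S(h_6,h_7)) all reduce to 0 modulo the current basis, so we have a Gröbner basis.
Inter-reduce: drop elements whose leading term is divisible by another's, tail-reduce, and make monic.
Reduced Gröbner basis: {x + 2, y + 2}.
Label its elements g_1 = x + 2, g_2 = y + 2.

Reduce p = x + 2*y**2 - 2*y modulo G:
  leading term x: subtract (1)·g_1 from x + 2*y**2 - 2*y → 2*y**2 - 2*y - 2
  leading term y**2: subtract (2*y)·g_2 from 2*y**2 - 2*y - 2 → -y - 2
  leading term y: subtract (-1)·g_2 from -y - 2 → 0
  normal form = 0.
Since the normal form is 0, p ∈ I.

The remainder on division by a Gröbner basis is unique — it is the normal form.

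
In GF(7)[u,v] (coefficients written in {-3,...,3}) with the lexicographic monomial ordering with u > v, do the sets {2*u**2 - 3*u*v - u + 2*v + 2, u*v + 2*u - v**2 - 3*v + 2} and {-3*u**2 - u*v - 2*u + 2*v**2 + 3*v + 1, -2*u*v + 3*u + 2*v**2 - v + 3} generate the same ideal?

Two ideals are equal iff their reduced Gröbner bases coincide (the reduced basis is unique for a fixed ordering).
Buchberger on the first generating set:
f_1 = 2*u**2 - 3*u*v - u + 2*v + 2, LT = u**2.
f_2 = u*v + 2*u - v**2 - 3*v + 2, LT = u*v.

S(f_1,f_2): lcm = u**2*v. S = -2*u**2 + 3*u*v**2 - u*v - 2*u + v**2 + v.
  leading term u**2: subtract (-1)·f_1 from -2*u**2 + 3*u*v**2 - u*v - 2*u + v**2 + v → 3*u*v**2 + 3*u*v - 3*u + v**2 + 3*v + 2
  leading term u*v**2: subtract (3*v)·f_2 from 3*u*v**2 + 3*u*v - 3*u + v**2 + 3*v + 2 → -3*u*v - 3*u + 3*v**3 + 3*v**2 - 3*v + 2
  leading term u*v: subtract (-3)·f_2 from -3*u*v - 3*u + 3*v**3 + 3*v**2 - 3*v + 2 → 3*u + 3*v**3 + 2*v + 1
  leading term u: no divisor's leading term divides it; move 3*u to the remainder.
  leading term v**3: no divisor's leading term divides it; move 3*v**3 to the remainder.
  leading term v: no divisor's leading term divides it; move 2*v to the remainder.
  leading term 1: no divisor's leading term divides it; move 1 to the remainder.
  remainder 3*u + 3*v**3 + 2*v + 1 ≠ 0; add g_3 = 3*u + 3*v**3 + 2*v + 1 to the basis.

S(f_1,g_3): lcm = u**2. S = -u*v**3 - u*v - 2*u + v + 1.
  leading term u*v**3: subtract (-v**2)·f_2 from -u*v**3 - u*v - 2*u + v + 1 → 2*u*v**2 - u*v - 2*u - v**4 - 3*v**3 + 2*v**2 + v + 1
  leading term u*v**2: subtract (2*v)·f_2 from 2*u*v**2 - u*v - 2*u - v**4 - 3*v**3 + 2*v**2 + v + 1 → 2*u*v - 2*u - v**4 - v**3 + v**2 - 3*v + 1
  leading term u*v: subtract (2)·f_2 from 2*u*v - 2*u - v**4 - v**3 + v**2 - 3*v + 1 → u - v**4 - v**3 + 3*v**2 + 3*v - 3
  leading term u: subtract (-2)·g_3 from u - v**4 - v**3 + 3*v**2 + 3*v - 3 → -v**4 - 2*v**3 + 3*v**2 - 1
  leading term v**4: no divisor's leading term divides it; move -v**4 to the remainder.
  leading term v**3: no divisor's leading term divides it; move -2*v**3 to the remainder.
  leading term v**2: no divisor's leading term divides it; move 3*v**2 to the remainder.
  leading term 1: no divisor's leading term divides it; move -1 to the remainder.
  remainder -v**4 - 2*v**3 + 3*v**2 - 1 ≠ 0; add g_4 = -v**4 - 2*v**3 + 3*v**2 - 1 to the basis.

S(f_2,g_3): lcm = u*v. S = 2*u - v**4 + 3*v**2 - v + 2.
  leading term u: subtract (3)·g_3 from 2*u - v**4 + 3*v**2 - v + 2 → -v**4 - 2*v**3 + 3*v**2 - 1
  leading term v**4: subtract (1)·g_4 from -v**4 - 2*v**3 + 3*v**2 - 1 → 0
  remainder 0.

S(f_1,g_4): leading monomials are coprime, so the S-polynomial reduces to 0 (Buchberger's first criterion).
S(f_2,g_4): lcm = u*v**4. S = 3*u*v**2 - u - v**5 - 3*v**4 + 2*v**3.
  leading term u*v**2: subtract (3*v)·f_2 from 3*u*v**2 - u - v**5 - 3*v**4 + 2*v**3 → u*v - u - v**5 - 3*v**4 - 2*v**3 + 2*v**2 + v
  leading term u*v: subtract (1)·f_2 from u*v - u - v**5 - 3*v**4 - 2*v**3 + 2*v**2 + v → -3*u - v**5 - 3*v**4 - 2*v**3 + 3*v**2 - 3*v - 2
  leading term u: subtract (-1)·g_3 from -3*u - v**5 - 3*v**4 - 2*v**3 + 3*v**2 - 3*v - 2 → -v**5 - 3*v**4 + v**3 + 3*v**2 - v - 1
  leading term v**5: subtract (v)·g_4 from -v**5 - 3*v**4 + v**3 + 3*v**2 - v - 1 → -v**4 - 2*v**3 + 3*v**2 - 1
  leading term v**4: subtract (1)·g_4 from -v**4 - 2*v**3 + 3*v**2 - 1 → 0
  remainder 0.

S(g_3,g_4): leading monomials are coprime, so the S-polynomial reduces to 0 (Buchberger's first criterion).
Every S-polynomial of the final basis reduces to 0, so we have a Gröbner basis.
Inter-reduce: drop elements whose leading term is divisible by another's, tail-reduce, and make monic.
Reduced Gröbner basis: {u + v**3 + 3*v - 2, v**4 + 2*v**3 - 3*v**2 + 1}.

Buchberger on the second generating set:
h_1 = -3*u**2 - u*v - 2*u + 2*v**2 + 3*v + 1, LT = u**2.
h_2 = -2*u*v + 3*u + 2*v**2 - v + 3, LT = u*v.

S(h_1,h_2): lcm = u**2*v. S = -2*u**2 - u*v**2 - u*v - 2*u - 3*v**3 - v**2 + 2*v.
  leading term u**2: subtract (3)·h_1 from -2*u**2 - u*v**2 - u*v - 2*u - 3*v**3 - v**2 + 2*v → -u*v**2 + 2*u*v - 3*u - 3*v**3 - 3
  leading term u*v**2: subtract (-3*v)·h_2 from -u*v**2 + 2*u*v - 3*u - 3*v**3 - 3 → -3*u*v - 3*u + 3*v**3 - 3*v**2 + 2*v - 3
  leading term u*v: subtract (-2)·h_2 from -3*u*v - 3*u + 3*v**3 - 3*v**2 + 2*v - 3 → 3*u + 3*v**3 + v**2 + 3
  leading term u: no divisor's leading term divides it; move 3*u to the remainder.
  leading term v**3: no divisor's leading term divides it; move 3*v**3 to the remainder.
  leading term v**2: no divisor's leading term divides it; move v**2 to the remainder.
  leading term 1: no divisor's leading term divides it; move 3 to the remainder.
  remainder 3*u + 3*v**3 + v**2 + 3 ≠ 0; add k_3 = 3*u + 3*v**3 + v**2 + 3 to the basis.

S(h_1,k_3): lcm = u**2. S = -u*v**3 + 2*u*v**2 - 2*u*v + 2*u - 3*v**2 - v + 2.
  leading term u*v**3: subtract (-3*v**2)·h_2 from -u*v**3 + 2*u*v**2 - 2*u*v + 2*u - 3*v**2 - v + 2 → -3*u*v**2 - 2*u*v + 2*u - v**4 - 3*v**3 - v**2 - v + 2
  leading term u*v**2: subtract (-2*v)·h_2 from -3*u*v**2 - 2*u*v + 2*u - v**4 - 3*v**3 - v**2 - v + 2 → -3*u*v + 2*u - v**4 + v**3 - 3*v**2 - 2*v + 2
  leading term u*v: subtract (-2)·h_2 from -3*u*v + 2*u - v**4 + v**3 - 3*v**2 - 2*v + 2 → u - v**4 + v**3 + v**2 + 3*v + 1
  leading term u: subtract (-2)·k_3 from u - v**4 + v**3 + v**2 + 3*v + 1 → -v**4 + 3*v**2 + 3*v
  leading term v**4: no divisor's leading term divides it; move -v**4 to the remainder.
  leading term v**2: no divisor's leading term divides it; move 3*v**2 to the remainder.
  leading term v: no divisor's leading term divides it; move 3*v to the remainder.
  remainder -v**4 + 3*v**2 + 3*v ≠ 0; add k_4 = -v**4 + 3*v**2 + 3*v to the basis.

S(h_2,k_3): lcm = u*v. S = 2*u - v**4 + 2*v**3 - v**2 + 3*v + 2.
  leading term u: subtract (3)·k_3 from 2*u - v**4 + 2*v**3 - v**2 + 3*v + 2 → -v**4 + 3*v**2 + 3*v
  leading term v**4: subtract (1)·k_4 from -v**4 + 3*v**2 + 3*v → 0
  remainder 0.

S(h_1,k_4): leading monomials are coprime, so the S-polynomial reduces to 0 (Buchberger's first criterion).
S(h_2,k_4): lcm = u*v**4. S = 2*u*v**3 + 3*u*v**2 + 3*u*v - v**5 - 3*v**4 + 2*v**3.
  leading term u*v**3: subtract (-v**2)·h_2 from 2*u*v**3 + 3*u*v**2 + 3*u*v - v**5 - 3*v**4 + 2*v**3 → -u*v**2 + 3*u*v - v**5 - v**4 + v**3 + 3*v**2
  leading term u*v**2: subtract (-3*v)·h_2 from -u*v**2 + 3*u*v - v**5 - v**4 + v**3 + 3*v**2 → -2*u*v - v**5 - v**4 + 2*v
  leading term u*v: subtract (1)·h_2 from -2*u*v - v**5 - v**4 + 2*v → -3*u - v**5 - v**4 - 2*v**2 + 3*v - 3
  leading term u: subtract (-1)·k_3 from -3*u - v**5 - v**4 - 2*v**2 + 3*v - 3 → -v**5 - v**4 + 3*v**3 - v**2 + 3*v
  leading term v**5: subtract (v)·k_4 from -v**5 - v**4 + 3*v**3 - v**2 + 3*v → -v**4 + 3*v**2 + 3*v
  leading term v**4: subtract (1)·k_4 from -v**4 + 3*v**2 + 3*v → 0
  remainder 0.

S(k_3,k_4): leading monomials are coprime, so the S-polynomial reduces to 0 (Buchberger's first criterion).
Every S-polynomial of the final basis reduces to 0, so we have a Gröbner basis.
Inter-reduce: drop elements whose leading term is divisible by another's, tail-reduce, and make monic.
Reduced Gröbner basis: {u + v**3 - 2*v**2 + 1, v**4 - 3*v**2 - 3*v}.

Since the reduced bases disagree, the two ideals are not the same.

No, the ideals differ.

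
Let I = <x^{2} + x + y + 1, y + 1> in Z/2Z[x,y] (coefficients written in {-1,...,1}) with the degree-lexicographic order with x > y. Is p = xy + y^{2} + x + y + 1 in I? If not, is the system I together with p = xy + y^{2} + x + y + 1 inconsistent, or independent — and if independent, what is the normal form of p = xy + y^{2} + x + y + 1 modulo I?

Adjoining xy + y^{2} + x + y + 1 makes the ideal the whole ring: the system is inconsistent.

First compute the reduced Gröbner basis of I by Buchberger's algorithm.
f_1 = x^{2} + x + y + 1, LT = x^{2}.
f_2 = y + 1, LT = y.

The S-polynomials (S(f_1,f_2)) all reduce to 0 modulo the current basis, so we have a Gröbner basis.
Inter-reduce: drop elements whose leading term is divisible by another's, tail-reduce, and make monic.
Reduced Gröbner basis: {x^{2} + x, y + 1}.
Label its elements g_1 = x^{2} + x, g_2 = y + 1.

Reduce p = xy + y^{2} + x + y + 1 modulo G:
  leading term xy: subtract (x)·g_2 from xy + y^{2} + x + y + 1 → y^{2} + y + 1
  leading term y^{2}: subtract (y)·g_2 from y^{2} + y + 1 → 1
  leading term 1: no divisor's leading term divides it; move 1 to the remainder.
  normal form = 1.
The normal form is nonzero, so p ∉ I. Since p minus its normal form lies in I, I + (p) = I + (r) where r = 1; decide whether this ideal is the whole ring.
Here r = 1 is a nonzero constant, hence a unit: 1 ∈ I + (p), the Gröbner basis of I + (p) is {1}, and the enlarged system has no common solution — adjoining p is inconsistent.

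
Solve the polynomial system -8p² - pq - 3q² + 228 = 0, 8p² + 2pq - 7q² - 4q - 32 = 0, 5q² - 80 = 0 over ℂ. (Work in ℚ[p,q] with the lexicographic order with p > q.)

Compute a lex Gröbner basis by Buchberger's algorithm.
f_1 = -8p² - pq - 3q² + 228, LT = p².
f_2 = 8p² + 2pq - 7q² - 4q - 32, LT = p².
f_3 = 5q² - 80, LT = q².

S(f_1,f_2): lcm = p². S = -⅛pq + 5/4q² + ½q - 49/2.
  leading term pq: no divisor's leading term divides it; move -⅛pq to the remainder.
  leading term q²: subtract (¼)·f_3 from 5/4q² + ½q - 49/2 → ½q - 9/2
  leading term q: no divisor's leading term divides it; move ½q to the remainder.
  leading term 1: no divisor's leading term divides it; move -9/2 to the remainder.
  remainder -⅛pq + ½q - 9/2 ≠ 0; add h_4 = -⅛pq + ½q - 9/2 to the basis.

S(f_1,f_3): leading monomials are coprime, so the S-polynomial reduces to 0 (Buchberger's first criterion).
S(f_2,f_3): leading monomials are coprime, so the S-polynomial reduces to 0 (Buchberger's first criterion).
S(f_1,h_4): lcm = p²q. S = ⅛pq² + 4pq - 36p + ⅜q³ - 57/2q.
  leading term pq²: subtract (1/40p)·f_3 from ⅛pq² + 4pq - 36p + ⅜q³ - 57/2q → 4pq - 34p + ⅜q³ - 57/2q
  leading term pq: subtract (-32)·h_4 from 4pq - 34p + ⅜q³ - 57/2q → -34p + ⅜q³ - 25/2q - 144
  leading term p: no divisor's leading term divides it; move -34p to the remainder.
  leading term q³: subtract (3/40q)·f_3 from ⅜q³ - 25/2q - 144 → -13/2q - 144
  leading term q: no divisor's leading term divides it; move -13/2q to the remainder.
  leading term 1: no divisor's leading term divides it; move -144 to the remainder.
  remainder -34p - 13/2q - 144 ≠ 0; add h_5 = -34p - 13/2q - 144 to the basis.

S(f_2,h_4): lcm = p²q. S = ¼pq² + 4pq - 36p - ⅞q³ - ½q² - 4q.
  leading term pq²: subtract (1/20p)·f_3 from ¼pq² + 4pq - 36p - ⅞q³ - ½q² - 4q → 4pq - 32p - ⅞q³ - ½q² - 4q
  leading term pq: subtract (-32)·h_4 from 4pq - 32p - ⅞q³ - ½q² - 4q → -32p - ⅞q³ - ½q² + 12q - 144
  leading term p: subtract (16/17)·h_5 from -32p - ⅞q³ - ½q² + 12q - 144 → -⅞q³ - ½q² + 308/17q - 144/17
  leading term q³: subtract (-7/40q)·f_3 from -⅞q³ - ½q² + 308/17q - 144/17 → -½q² + 70/17q - 144/17
  leading term q²: subtract (-1/10)·f_3 from -½q² + 70/17q - 144/17 → 70/17q - 280/17
  leading term q: no divisor's leading term divides it; move 70/17q to the remainder.
  leading term 1: no divisor's leading term divides it; move -280/17 to the remainder.
  remainder 70/17q - 280/17 ≠ 0; add h_6 = 70/17q - 280/17 to the basis.

S(f_3,h_4): lcm = pq². S = -16p + 4q² - 36q.
  leading term p: subtract (8/17)·h_5 from -16p + 4q² - 36q → 4q² - 560/17q + 1152/17
  leading term q²: subtract (⅘)·f_3 from 4q² - 560/17q + 1152/17 → -560/17q + 2240/17
  leading term q: subtract (-8)·h_6 from -560/17q + 2240/17 → 0
  remainder 0.

S(f_1,h_5): lcm = p². S = -9/136pq - 72/17p + ⅜q² - 57/2.
  leading term pq: subtract (9/17)·h_4 from -9/136pq - 72/17p + ⅜q² - 57/2 → -72/17p + ⅜q² - 9/34q - 444/17
  leading term p: subtract (36/289)·h_5 from -72/17p + ⅜q² - 9/34q - 444/17 → ⅜q² + 315/578q - 2364/289
  leading term q²: subtract (3/40)·f_3 from ⅜q² + 315/578q - 2364/289 → 315/578q - 630/289
  leading term q: subtract (9/68)·h_6 from 315/578q - 630/289 → 0
  remainder 0.

S(f_2,h_5): lcm = p². S = 1/17pq - 72/17p - ⅞q² - ½q - 4.
  leading term pq: subtract (-8/17)·h_4 from 1/17pq - 72/17p - ⅞q² - ½q - 4 → -72/17p - ⅞q² - 9/34q - 104/17
  leading term p: subtract (36/289)·h_5 from -72/17p - ⅞q² - 9/34q - 104/17 → -⅞q² + 315/578q + 3416/289
  leading term q²: subtract (-7/40)·f_3 from -⅞q² + 315/578q + 3416/289 → 315/578q - 630/289
  leading term q: subtract (9/68)·h_6 from 315/578q - 630/289 → 0
  remainder 0.

S(f_3,h_5): leading monomials are coprime, so the S-polynomial reduces to 0 (Buchberger's first criterion).
S(h_4,h_5): lcm = pq. S = -13/68q² - 140/17q + 36.
  leading term q²: subtract (-13/340)·f_3 from -13/68q² - 140/17q + 36 → -140/17q + 560/17
  leading term q: subtract (-2)·h_6 from -140/17q + 560/17 → 0
  remainder 0.

S(f_1,h_6): leading monomials are coprime, so the S-polynomial reduces to 0 (Buchberger's first criterion).
S(f_2,h_6): leading monomials are coprime, so the S-polynomial reduces to 0 (Buchberger's first criterion).
S(f_3,h_6): lcm = q². S = 4q - 16.
  leading term q: subtract (34/35)·h_6 from 4q - 16 → 0
  remainder 0.

S(h_4,h_6): lcm = pq. S = 4p - 4q + 36.
  leading term p: subtract (-2/17)·h_5 from 4p - 4q + 36 → -81/17q + 324/17
  leading term q: subtract (-81/70)·h_6 from -81/17q + 324/17 → 0
  remainder 0.

S(h_5,h_6): leading monomials are coprime, so the S-polynomial reduces to 0 (Buchberger's first criterion).
Every S-polynomial of the final basis reduces to 0, so we have a Gröbner basis.
Inter-reduce: drop elements whose leading term is divisible by another's, tail-reduce, and make monic.
Reduced Gröbner basis: {p + 5, q - 4}.

From the last basis element, q - 4 = 0, so q takes values in {4}. Each choice, substituted upward through the basis, yields the corresponding point(s) of the solution set.
  q = 4: the earlier basis element becomes p + 5 = 0, giving p = -5 — point (-5, 4).
Substituting each solution back into the original system confirms all equations vanish.

{(-5, 4)}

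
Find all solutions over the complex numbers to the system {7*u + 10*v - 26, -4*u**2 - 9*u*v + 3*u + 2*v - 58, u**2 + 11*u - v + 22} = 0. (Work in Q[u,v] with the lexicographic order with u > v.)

Compute a lex Gröbner basis by Buchberger's algorithm.
f_1 = 7*u + 10*v - 26, LT = u.
f_2 = -4*u**2 - 9*u*v + 3*u + 2*v - 58, LT = u**2.
f_3 = u**2 + 11*u - v + 22, LT = u**2.

S(f_1,f_2): lcm = u**2. S = -23/28*u*v - 83/28*u + 1/2*v - 29/2.
  reduce S modulo (f_1, f_2, f_3):
  remainder 115/98*v**2 + 165/98*v - 1250/49 ≠ 0; add h_4 = 115/98*v**2 + 165/98*v - 1250/49 to the basis.

S(f_1,f_3): lcm = u**2. S = 10/7*u*v - 103/7*u + v - 22.
  reduce S modulo (f_1, f_2, f_3, h_4):
  remainder 4871/161*v - 19484/161 ≠ 0; add h_5 = 4871/161*v - 19484/161 to the basis.

The other S-polynomials (S(f_2,f_3), S(f_1,h_4), S(f_2,h_4), S(f_3,h_4), S(f_1,h_5), S(f_2,h_5), S(f_3,h_5), S(h_4,h_5)) all reduce to 0 modulo the current basis, so we have a Gröbner basis.
Inter-reduce: drop elements whose leading term is divisible by another's, tail-reduce, and make monic.
Reduced Gröbner basis: {u + 2, v - 4}.

Since the basis is lex-ordered, v - 4 is univariate in v. Its roots are {4}. Back-substituting each root into the other basis elements fixes the other coordinates.
  v = 4: the earlier basis element becomes u + 2 = 0, giving u = -2 — point (-2, 4).

{(-2, 4)}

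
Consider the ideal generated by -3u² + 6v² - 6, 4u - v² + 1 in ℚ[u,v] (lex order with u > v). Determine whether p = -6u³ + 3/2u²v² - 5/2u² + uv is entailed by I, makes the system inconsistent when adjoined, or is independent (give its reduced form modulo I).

First compute the reduced Gröbner basis of I by Buchberger's algorithm.
f_1 = -3u² + 6v² - 6, LT = u².
f_2 = 4u - v² + 1, LT = u.

S(f_1,f_2): lcm = u². S = ¼uv² - ¼u - 2v² + 2.
  reduce S modulo (f_1, f_2):
  remainder 1/16v⁴ - 17/8v² + 33/16 ≠ 0; add h_3 = 1/16v⁴ - 17/8v² + 33/16 to the basis.

The other S-polynomials (S(f_1,h_3), S(f_2,h_3)) all reduce to 0 modulo the current basis, so we have a Gröbner basis.
Inter-reduce: drop elements whose leading term is divisible by another's, tail-reduce, and make monic.
Reduced Gröbner basis: {u - ¼v² + ¼, v⁴ - 34v² + 33}.
Label its elements g_1 = u - ¼v² + ¼, g_2 = v⁴ - 34v² + 33.

Reduce p = -6u³ + 3/2u²v² - 5/2u² + uv modulo G:
  leading term u³: subtract (-6u²)·g_1 from -6u³ + 3/2u²v² - 5/2u² + uv → -u² + uv
  leading term u²: subtract (-u)·g_1 from -u² + uv → -¼uv² + uv + ¼u
  leading term uv²: subtract (-¼v²)·g_1 from -¼uv² + uv + ¼u → uv + ¼u - 1/16v⁴ + 1/16v²
  leading term uv: subtract (v)·g_1 from uv + ¼u - 1/16v⁴ + 1/16v² → ¼u - 1/16v⁴ + ¼v³ + 1/16v² - ¼v
  leading term u: subtract (¼)·g_1 from ¼u - 1/16v⁴ + ¼v³ + 1/16v² - ¼v → -1/16v⁴ + ¼v³ + ⅛v² - ¼v - 1/16
  leading term v⁴: subtract (-1/16)·g_2 from -1/16v⁴ + ¼v³ + ⅛v² - ¼v - 1/16 → ¼v³ - 2v² - ¼v + 2
  leading term v³: no divisor's leading term divides it; move ¼v³ to the remainder.
  leading term v²: no divisor's leading term divides it; move -2v² to the remainder.
  leading term v: no divisor's leading term divides it; move -¼v to the remainder.
  leading term 1: no divisor's leading term divides it; move 2 to the remainder.
  normal form = ¼v³ - 2v² - ¼v + 2.
The normal form is nonzero, so p ∉ I. Since p minus its normal form lies in I, I + (p) = I + (r) where r = ¼v³ - 2v² - ¼v + 2; decide whether this ideal is the whole ring.
Run Buchberger on G together with r (pairs among the g_i already reduce to 0 since G is a Gröbner basis):
g_1 = u - ¼v² + ¼, LT = u.
g_2 = v⁴ - 34v² + 33, LT = v⁴.
r = ¼v³ - 2v² - ¼v + 2, LT = v³.

S(g_2,r): lcm = v⁴. S = 8v³ - 33v² - 8v + 33.
  reduce S modulo (g_1, g_2, r):
  remainder 31v² - 31 ≠ 0; add m_4 = 31v² - 31 to the basis.

The other S-polynomials (S(g_1,g_2), S(g_1,r), S(g_1,m_4), S(g_2,m_4), S(r,m_4)) all reduce to 0 modulo the current basis, so we have a Gröbner basis.
Inter-reduce: drop elements whose leading term is divisible by another's, tail-reduce, and make monic.
Reduced Gröbner basis: {u, v² - 1}.
The reduced Gröbner basis of I + (p) is {u, v² - 1} ≠ {1}, a proper ideal, so the enlarged system stays consistent: p is independent of I, with normal form ¼v³ - 2v² - ¼v + 2.

Ideal membership is decidable via reduction modulo a Gröbner basis.

-6u³ + 3/2u²v² - 5/2u² + uv is independent of I; its normal form modulo I is ¼v³ - 2v² - ¼v + 2.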